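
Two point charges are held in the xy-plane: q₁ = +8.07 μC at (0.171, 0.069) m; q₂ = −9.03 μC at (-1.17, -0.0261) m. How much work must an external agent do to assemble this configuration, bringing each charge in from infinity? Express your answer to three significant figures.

The work to assemble the configuration equals its total potential energy, U = Σ kqᵢqⱼ/rᵢⱼ over all pairs.
Pair separations: r₁₂ = 1.34 m.
U = (-0.487) = -0.487 J.

-0.487 J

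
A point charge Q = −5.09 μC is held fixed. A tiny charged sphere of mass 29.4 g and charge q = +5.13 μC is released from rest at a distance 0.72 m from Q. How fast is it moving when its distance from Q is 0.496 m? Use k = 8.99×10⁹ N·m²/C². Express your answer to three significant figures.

Only the electrostatic force acts, so mechanical energy is conserved: ½mv² = U₁ − U₂ = kQq(1/r₁ − 1/r₂).
U₁ − U₂ = (8.99×10⁹ N·m²/C²)(-5.09×10⁻⁶ C)(5.13×10⁻⁶ C)(1/0.720 − 1/0.496) = 0.147 J.
v = √(2·0.147/0.0294) = 3.16 m/s.

3.16 m/s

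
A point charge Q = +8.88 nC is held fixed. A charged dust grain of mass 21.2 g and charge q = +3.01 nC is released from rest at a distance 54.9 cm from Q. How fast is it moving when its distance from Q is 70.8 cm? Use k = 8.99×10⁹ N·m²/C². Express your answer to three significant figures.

Only the electrostatic force acts, so mechanical energy is conserved: ½mv² = U₁ − U₂ = kQq(1/r₁ − 1/r₂).
U₁ − U₂ = (8.99×10⁹ N·m²/C²)(8.88×10⁻⁹ C)(3.01×10⁻⁹ C)(1/0.549 − 1/0.708) = 9.83×10⁻⁸ J.
v = √(2·9.83×10⁻⁸/0.0212) = 3.05×10⁻³ m/s.

3.05×10⁻³ m/s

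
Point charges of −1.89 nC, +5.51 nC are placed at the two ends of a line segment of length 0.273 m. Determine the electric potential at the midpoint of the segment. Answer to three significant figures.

Electric potential is a scalar, so the contributions from each charge add algebraically: V = Σ kqᵢ/rᵢ.
Each charge is 0.137 m from the midpoint.
V = k[(-1.89×10⁻⁹)/(0.137) + (5.51×10⁻⁹)/(0.137)] = 238 V.

238 V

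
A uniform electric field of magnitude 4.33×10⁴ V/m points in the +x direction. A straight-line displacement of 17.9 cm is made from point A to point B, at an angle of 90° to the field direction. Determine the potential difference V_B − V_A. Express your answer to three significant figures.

Only the component of displacement along E changes the potential: ΔV = −E·d·cosθ.
ΔV = −(4.33×10⁴ V/m)(0.179 m)cos90° = 0 V.

0 V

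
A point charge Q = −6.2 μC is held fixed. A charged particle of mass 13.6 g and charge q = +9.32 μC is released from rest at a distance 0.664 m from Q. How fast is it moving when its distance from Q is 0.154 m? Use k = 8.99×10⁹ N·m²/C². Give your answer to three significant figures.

Only the electrostatic force acts, so mechanical energy is conserved: ½mv² = U₁ − U₂ = kQq(1/r₁ − 1/r₂).
U₁ − U₂ = (8.99×10⁹ N·m²/C²)(-6.20×10⁻⁶ C)(9.32×10⁻⁶ C)(1/0.664 − 1/0.154) = 2.59 J.
v = √(2·2.59/0.0136) = 19.5 m/s.

19.5 m/s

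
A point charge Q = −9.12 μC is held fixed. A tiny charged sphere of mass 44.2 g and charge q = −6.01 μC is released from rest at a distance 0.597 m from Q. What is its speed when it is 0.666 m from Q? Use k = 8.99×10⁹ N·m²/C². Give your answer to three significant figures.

Only the electrostatic force acts, so mechanical energy is conserved: ½mv² = U₁ − U₂ = kQq(1/r₁ − 1/r₂).
U₁ − U₂ = (8.99×10⁹ N·m²/C²)(-9.12×10⁻⁶ C)(-6.01×10⁻⁶ C)(1/0.597 − 1/0.666) = 0.0855 J.
v = √(2·0.0855/0.0442) = 1.97 m/s.

1.97 m/s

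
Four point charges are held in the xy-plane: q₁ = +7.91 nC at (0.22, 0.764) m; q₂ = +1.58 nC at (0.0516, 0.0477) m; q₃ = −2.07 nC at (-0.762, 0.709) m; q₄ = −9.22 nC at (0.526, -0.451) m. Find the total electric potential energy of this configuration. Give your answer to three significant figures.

The work to assemble the configuration equals its total potential energy, U = Σ kqᵢqⱼ/rᵢⱼ over all pairs.
Pair separations: r₁₂ = 0.736 m, r₁₃ = 0.984 m, r₁₄ = 1.25 m, r₂₃ = 1.05 m, r₂₄ = 0.688 m, r₃₄ = 1.73 m.
Summing all 6 pair terms gives U = -6.40×10⁻⁷ J.

-6.40×10⁻⁷ J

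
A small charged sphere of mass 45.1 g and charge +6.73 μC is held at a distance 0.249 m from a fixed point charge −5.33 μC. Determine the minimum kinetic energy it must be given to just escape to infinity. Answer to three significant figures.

1.30 J

To just escape, total mechanical energy must reach zero at infinity: ½mv²_min + U = 0, so ½mv²_min = −U = |kQq|/r.
|U| = |kQq|/r = (8.99×10⁹ N·m²/C²)(5.33×10⁻⁶)(6.73×10⁻⁶)/(0.249) = 1.30 J.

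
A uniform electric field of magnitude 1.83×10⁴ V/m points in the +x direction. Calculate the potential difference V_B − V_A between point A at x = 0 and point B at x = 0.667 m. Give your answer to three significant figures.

In a uniform field, potential decreases in the direction of E: V_B − V_A = −E·Δx.
V_B − V_A = −(1.83×10⁴ V/m)(0.667 m) = -1.22×10⁴ V.

-1.22×10⁴ V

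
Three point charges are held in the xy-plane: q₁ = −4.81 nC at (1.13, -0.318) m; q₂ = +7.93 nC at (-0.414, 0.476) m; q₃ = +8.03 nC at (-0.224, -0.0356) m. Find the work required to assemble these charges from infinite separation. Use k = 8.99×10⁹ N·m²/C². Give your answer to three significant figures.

6.00×10⁻⁷ J

The work to assemble the configuration equals its total potential energy, U = Σ kqᵢqⱼ/rᵢⱼ over all pairs.
Pair separations: r₁₂ = 1.74 m, r₁₃ = 1.38 m, r₂₃ = 0.546 m.
U = (-1.98×10⁻⁷) + (-2.51×10⁻⁷) + (1.05×10⁻⁶) = 6.00×10⁻⁷ J.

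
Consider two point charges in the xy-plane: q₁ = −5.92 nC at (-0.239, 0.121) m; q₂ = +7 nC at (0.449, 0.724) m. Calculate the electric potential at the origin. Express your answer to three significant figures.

Electric potential is a scalar, so the contributions from each charge add algebraically: V = Σ kqᵢ/rᵢ.
Distances from the field point to each charge: r₁ = 0.268 m, r₂ = 0.852 m.
V = k[(-5.92×10⁻⁹)/(0.268) + (7.00×10⁻⁹)/(0.852)] = -125 V.

-125 V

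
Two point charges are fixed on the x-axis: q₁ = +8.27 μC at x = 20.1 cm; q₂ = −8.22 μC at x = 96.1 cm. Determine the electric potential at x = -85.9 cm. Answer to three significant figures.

The total potential is the scalar sum of each charge's contribution, V = Σ kqᵢ/rᵢ.
Distances from the field point to each charge: r₁ = 1.06 m, r₂ = 1.82 m.
V = k[(8.27×10⁻⁶)/(1.06) + (-8.22×10⁻⁶)/(1.82)] = 2.95×10⁴ V.

2.95×10⁴ V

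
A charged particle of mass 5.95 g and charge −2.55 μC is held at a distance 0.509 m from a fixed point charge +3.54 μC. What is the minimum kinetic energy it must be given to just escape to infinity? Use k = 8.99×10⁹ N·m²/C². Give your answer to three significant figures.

To just escape, total mechanical energy must reach zero at infinity: ½mv²_min + U = 0, so ½mv²_min = −U = |kQq|/r.
|U| = |kQq|/r = (8.99×10⁹ N·m²/C²)(3.54×10⁻⁶)(2.55×10⁻⁶)/(0.509) = 0.159 J.

0.159 J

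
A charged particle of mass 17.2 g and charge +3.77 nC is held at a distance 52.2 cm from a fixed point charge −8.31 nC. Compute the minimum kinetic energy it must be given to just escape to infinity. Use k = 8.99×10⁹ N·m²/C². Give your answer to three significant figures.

5.40×10⁻⁷ J

To just escape, total mechanical energy must reach zero at infinity: ½mv²_min + U = 0, so ½mv²_min = −U = |kQq|/r.
|U| = |kQq|/r = (8.99×10⁹ N·m²/C²)(8.31×10⁻⁹)(3.77×10⁻⁹)/(0.522) = 5.40×10⁻⁷ J.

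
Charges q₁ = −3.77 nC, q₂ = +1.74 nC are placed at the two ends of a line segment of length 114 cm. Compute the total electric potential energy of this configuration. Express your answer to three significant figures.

-5.17×10⁻⁸ J

The work to assemble the configuration equals its total potential energy, U = Σ kqᵢqⱼ/rᵢⱼ over all pairs.
The separation is r = 1.14 m.
U = (-5.17×10⁻⁸) = -5.17×10⁻⁸ J.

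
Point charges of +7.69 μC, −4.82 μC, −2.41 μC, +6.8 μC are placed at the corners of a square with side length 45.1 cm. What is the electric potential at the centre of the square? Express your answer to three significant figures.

2.05×10⁵ V

Electric potential is a scalar, so the contributions from each charge add algebraically: V = Σ kqᵢ/rᵢ.
The distance from each corner to the centre is a√2/2 = 0.319 m.
V = k[(7.69×10⁻⁶)/(0.319) + (-4.82×10⁻⁶)/(0.319) + (-2.41×10⁻⁶)/(0.319) + (6.80×10⁻⁶)/(0.319)] = 2.05×10⁵ V.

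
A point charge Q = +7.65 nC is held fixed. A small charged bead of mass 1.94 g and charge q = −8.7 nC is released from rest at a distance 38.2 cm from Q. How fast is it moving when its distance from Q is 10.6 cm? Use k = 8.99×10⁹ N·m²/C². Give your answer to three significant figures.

Only the electrostatic force acts, so mechanical energy is conserved: ½mv² = U₁ − U₂ = kQq(1/r₁ − 1/r₂).
U₁ − U₂ = (8.99×10⁹ N·m²/C²)(7.65×10⁻⁹ C)(-8.70×10⁻⁹ C)(1/0.382 − 1/0.106) = 4.08×10⁻⁶ J.
v = √(2·4.08×10⁻⁶/1.94×10⁻³) = 0.0648 m/s.

0.0648 m/s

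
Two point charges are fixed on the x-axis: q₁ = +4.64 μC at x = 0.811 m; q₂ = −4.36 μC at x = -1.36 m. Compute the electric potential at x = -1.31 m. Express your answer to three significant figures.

The total potential is the scalar sum of each charge's contribution, V = Σ kqᵢ/rᵢ.
Distances from the field point to each charge: r₁ = 2.12 m, r₂ = 0.0500 m.
V = k[(4.64×10⁻⁶)/(2.12) + (-4.36×10⁻⁶)/(0.0500)] = -7.64×10⁵ V.

-7.64×10⁵ V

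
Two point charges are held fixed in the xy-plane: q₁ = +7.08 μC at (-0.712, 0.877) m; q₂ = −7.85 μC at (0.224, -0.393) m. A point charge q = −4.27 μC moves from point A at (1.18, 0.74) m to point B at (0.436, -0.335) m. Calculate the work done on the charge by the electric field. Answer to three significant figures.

The work done by the electric force is W_field = −ΔU = −q(V_B − V_A) = q(V_A − V_B).
At A: distances to the source charges are 1.90 m, 1.48 m; V_A = Σ kqᵢ/rᵢ = -1.41×10⁴ V.
At B: distances to the source charges are 1.67 m, 0.220 m; V_B = Σ kqᵢ/rᵢ = -2.83×10⁵ V.
ΔV = V_B − V_A = -2.69×10⁵ V.
W_field = −qΔV = −(-4.27×10⁻⁶ C)(-2.69×10⁵ V) = -1.15 J.

-1.15 J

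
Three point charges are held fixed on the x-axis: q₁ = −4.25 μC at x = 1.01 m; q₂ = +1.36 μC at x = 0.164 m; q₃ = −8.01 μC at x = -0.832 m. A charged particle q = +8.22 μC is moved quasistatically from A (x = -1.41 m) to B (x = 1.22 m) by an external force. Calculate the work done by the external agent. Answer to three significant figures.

-0.599 J

For quasistatic motion the external work equals the change in potential energy: W_ext = qΔV = q(V_B − V_A).
At A: distances to the source charges are 2.42 m, 1.57 m, 0.578 m; V_A = Σ kqᵢ/rᵢ = -1.33×10⁵ V.
At B: distances to the source charges are 0.210 m, 1.06 m, 2.05 m; V_B = Σ kqᵢ/rᵢ = -2.05×10⁵ V.
ΔV = V_B − V_A = -7.28×10⁴ V.
W_ext = qΔV = (8.22×10⁻⁶ C)(-7.28×10⁴ V) = -0.599 J.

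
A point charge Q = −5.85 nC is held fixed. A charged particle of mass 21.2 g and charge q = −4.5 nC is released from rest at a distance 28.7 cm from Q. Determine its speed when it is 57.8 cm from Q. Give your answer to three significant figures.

Only the electrostatic force acts, so mechanical energy is conserved: ½mv² = U₁ − U₂ = kQq(1/r₁ − 1/r₂).
U₁ − U₂ = (8.99×10⁹ N·m²/C²)(-5.85×10⁻⁹ C)(-4.50×10⁻⁹ C)(1/0.287 − 1/0.578) = 4.15×10⁻⁷ J.
v = √(2·4.15×10⁻⁷/0.0212) = 6.26×10⁻³ m/s.

6.26×10⁻³ m/s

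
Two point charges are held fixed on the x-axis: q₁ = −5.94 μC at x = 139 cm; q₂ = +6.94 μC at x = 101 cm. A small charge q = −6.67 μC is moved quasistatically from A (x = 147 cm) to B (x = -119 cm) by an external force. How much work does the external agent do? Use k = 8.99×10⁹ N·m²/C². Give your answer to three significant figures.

For quasistatic motion the external work equals the change in potential energy: W_ext = qΔV = q(V_B − V_A).
At A: distances to the source charges are 0.0800 m, 0.460 m; V_A = Σ kqᵢ/rᵢ = -5.32×10⁵ V.
At B: distances to the source charges are 2.58 m, 2.20 m; V_B = Σ kqᵢ/rᵢ = 7660 V.
ΔV = V_B − V_A = 5.40×10⁵ V.
W_ext = qΔV = (-6.67×10⁻⁶ C)(5.40×10⁵ V) = -3.60 J.

-3.60 J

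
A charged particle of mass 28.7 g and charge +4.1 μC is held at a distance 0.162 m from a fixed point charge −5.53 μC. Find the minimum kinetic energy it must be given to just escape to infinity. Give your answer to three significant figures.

To just escape, total mechanical energy must reach zero at infinity: ½mv²_min + U = 0, so ½mv²_min = −U = |kQq|/r.
|U| = |kQq|/r = (8.99×10⁹ N·m²/C²)(5.53×10⁻⁶)(4.10×10⁻⁶)/(0.162) = 1.26 J.

1.26 J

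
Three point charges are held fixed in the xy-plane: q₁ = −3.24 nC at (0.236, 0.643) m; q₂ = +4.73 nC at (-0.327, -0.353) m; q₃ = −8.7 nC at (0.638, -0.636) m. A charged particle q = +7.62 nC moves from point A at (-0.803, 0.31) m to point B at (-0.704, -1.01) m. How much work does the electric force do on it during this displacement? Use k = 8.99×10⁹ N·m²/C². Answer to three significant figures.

The work done by the electric force is W_field = −ΔU = −q(V_B − V_A) = q(V_A − V_B).
At A: distances to the source charges are 1.09 m, 0.816 m, 1.72 m; V_A = Σ kqᵢ/rᵢ = -20.0 V.
At B: distances to the source charges are 1.90 m, 0.757 m, 1.39 m; V_B = Σ kqᵢ/rᵢ = -15.3 V.
ΔV = V_B − V_A = 4.65 V.
W_field = −qΔV = −(7.62×10⁻⁹ C)(4.65 V) = -3.54×10⁻⁸ J.

-3.54×10⁻⁸ J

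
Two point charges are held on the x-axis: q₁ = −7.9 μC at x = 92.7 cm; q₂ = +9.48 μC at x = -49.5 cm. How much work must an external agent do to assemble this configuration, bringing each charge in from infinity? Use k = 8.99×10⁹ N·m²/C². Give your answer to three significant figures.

-0.473 J

The work to assemble the configuration equals its total potential energy, U = Σ kqᵢqⱼ/rᵢⱼ over all pairs.
Pair separations: r₁₂ = 1.42 m.
U = (-0.473) = -0.473 J.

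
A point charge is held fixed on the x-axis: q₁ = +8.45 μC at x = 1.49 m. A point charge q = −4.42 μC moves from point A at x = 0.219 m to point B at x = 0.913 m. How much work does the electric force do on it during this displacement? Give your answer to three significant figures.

0.318 J

The work done by the electric force is W_field = −ΔU = −q(V_B − V_A) = q(V_A − V_B).
At A: distance to the source charge is 1.27 m; V_A = kq₁/r = 5.98×10⁴ V.
At B: distance to the source charge is 0.577 m; V_B = kq₁/r = 1.32×10⁵ V.
ΔV = V_B − V_A = 7.19×10⁴ V.
W_field = −qΔV = −(-4.42×10⁻⁶ C)(7.19×10⁴ V) = 0.318 J.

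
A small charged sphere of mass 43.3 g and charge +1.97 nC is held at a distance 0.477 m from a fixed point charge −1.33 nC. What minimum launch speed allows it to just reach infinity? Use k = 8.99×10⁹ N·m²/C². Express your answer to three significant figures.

1.51×10⁻³ m/s

To just escape, total mechanical energy must reach zero at infinity: ½mv²_min + U = 0, so ½mv²_min = −U = |kQq|/r.
|U| = |kQq|/r = (8.99×10⁹ N·m²/C²)(1.33×10⁻⁹)(1.97×10⁻⁹)/(0.477) = 4.94×10⁻⁸ J.
v_min = √(2|U|/m) = √(2·4.94×10⁻⁸/0.0433) = 1.51×10⁻³ m/s.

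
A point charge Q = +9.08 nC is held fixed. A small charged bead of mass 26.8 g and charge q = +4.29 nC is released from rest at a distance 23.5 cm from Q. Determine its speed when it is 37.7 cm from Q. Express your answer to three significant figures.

6.47×10⁻³ m/s

Only the electrostatic force acts, so mechanical energy is conserved: ½mv² = U₁ − U₂ = kQq(1/r₁ − 1/r₂).
U₁ − U₂ = (8.99×10⁹ N·m²/C²)(9.08×10⁻⁹ C)(4.29×10⁻⁹ C)(1/0.235 − 1/0.377) = 5.61×10⁻⁷ J.
v = √(2·5.61×10⁻⁷/0.0268) = 6.47×10⁻³ m/s.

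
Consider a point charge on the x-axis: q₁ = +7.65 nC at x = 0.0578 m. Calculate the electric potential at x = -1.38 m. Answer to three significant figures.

Electric potential is a scalar, so the contributions from each charge add algebraically: V = Σ kqᵢ/rᵢ.
V = k[(7.65×10⁻⁹)/(1.44)] = 47.8 V.

47.8 V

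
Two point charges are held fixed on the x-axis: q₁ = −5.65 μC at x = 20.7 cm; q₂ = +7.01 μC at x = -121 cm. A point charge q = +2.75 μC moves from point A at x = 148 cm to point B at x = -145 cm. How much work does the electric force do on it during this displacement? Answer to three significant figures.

The work done by the electric force is W_field = −ΔU = −q(V_B − V_A) = q(V_A − V_B).
At A: distances to the source charges are 1.27 m, 2.69 m; V_A = Σ kqᵢ/rᵢ = -1.65×10⁴ V.
At B: distances to the source charges are 1.66 m, 0.240 m; V_B = Σ kqᵢ/rᵢ = 2.32×10⁵ V.
ΔV = V_B − V_A = 2.48×10⁵ V.
W_field = −qΔV = −(2.75×10⁻⁶ C)(2.48×10⁵ V) = -0.683 J.

-0.683 J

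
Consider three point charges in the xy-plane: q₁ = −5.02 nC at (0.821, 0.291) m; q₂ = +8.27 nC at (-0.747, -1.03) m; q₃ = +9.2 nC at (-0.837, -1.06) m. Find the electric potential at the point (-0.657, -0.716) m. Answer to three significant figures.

415 V

Electric potential is a scalar, so the contributions from each charge add algebraically: V = Σ kqᵢ/rᵢ.
Distances from the field point to each charge: r₁ = 1.79 m, r₂ = 0.327 m, r₃ = 0.388 m.
V = k[(-5.02×10⁻⁹)/(1.79) + (8.27×10⁻⁹)/(0.327) + (9.20×10⁻⁹)/(0.388)] = 415 V.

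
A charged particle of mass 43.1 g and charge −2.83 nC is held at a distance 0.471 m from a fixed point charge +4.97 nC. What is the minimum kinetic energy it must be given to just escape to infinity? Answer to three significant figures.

To just escape, total mechanical energy must reach zero at infinity: ½mv²_min + U = 0, so ½mv²_min = −U = |kQq|/r.
|U| = |kQq|/r = (8.99×10⁹ N·m²/C²)(4.97×10⁻⁹)(2.83×10⁻⁹)/(0.471) = 2.68×10⁻⁷ J.

2.68×10⁻⁷ J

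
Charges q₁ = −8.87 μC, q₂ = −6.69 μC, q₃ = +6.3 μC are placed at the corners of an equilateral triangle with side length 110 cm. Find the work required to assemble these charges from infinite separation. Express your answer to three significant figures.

The work to assemble the configuration equals its total potential energy, U = Σ kqᵢqⱼ/rᵢⱼ over all pairs.
All three pair separations equal the side length, 1.10 m.
U = (0.485) + (-0.457) + (-0.344) = -0.316 J.

-0.316 J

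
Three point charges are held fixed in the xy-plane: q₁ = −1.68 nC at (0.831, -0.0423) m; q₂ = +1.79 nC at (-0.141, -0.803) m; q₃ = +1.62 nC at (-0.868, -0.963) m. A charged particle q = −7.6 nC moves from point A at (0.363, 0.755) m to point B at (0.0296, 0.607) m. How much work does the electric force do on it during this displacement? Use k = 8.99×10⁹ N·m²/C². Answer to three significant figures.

3.31×10⁻⁸ J

The work done by the electric force is W_field = −ΔU = −q(V_B − V_A) = q(V_A − V_B).
At A: distances to the source charges are 0.925 m, 1.64 m, 2.11 m; V_A = Σ kqᵢ/rᵢ = 0.382 V.
At B: distances to the source charges are 1.03 m, 1.42 m, 1.81 m; V_B = Σ kqᵢ/rᵢ = 4.74 V.
ΔV = V_B − V_A = 4.36 V.
W_field = −qΔV = −(-7.60×10⁻⁹ C)(4.36 V) = 3.31×10⁻⁸ J.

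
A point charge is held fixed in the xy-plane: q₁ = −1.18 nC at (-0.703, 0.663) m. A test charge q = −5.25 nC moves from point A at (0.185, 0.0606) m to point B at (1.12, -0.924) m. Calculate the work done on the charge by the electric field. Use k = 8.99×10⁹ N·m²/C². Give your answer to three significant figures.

2.89×10⁻⁸ J

The work done by the electric force is W_field = −ΔU = −q(V_B − V_A) = q(V_A − V_B).
At A: distance to the source charge is 1.07 m; V_A = kq₁/r = -9.89 V.
At B: distance to the source charge is 2.42 m; V_B = kq₁/r = -4.39 V.
ΔV = V_B − V_A = 5.50 V.
W_field = −qΔV = −(-5.25×10⁻⁹ C)(5.50 V) = 2.89×10⁻⁸ J.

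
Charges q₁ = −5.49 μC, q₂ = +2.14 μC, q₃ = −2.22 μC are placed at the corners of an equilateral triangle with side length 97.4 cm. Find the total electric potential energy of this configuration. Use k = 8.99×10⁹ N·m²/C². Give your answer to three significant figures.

-0.0398 J

The assembly work is the sum of pairwise potential energies, U = Σ_{i<j} kqᵢqⱼ/rᵢⱼ.
All three pair separations equal the side length, 0.974 m.
U = (-0.108) + (0.112) + (-0.0438) = -0.0398 J.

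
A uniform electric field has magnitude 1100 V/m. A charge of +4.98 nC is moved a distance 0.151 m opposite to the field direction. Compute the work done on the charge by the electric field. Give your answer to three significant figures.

-8.27×10⁻⁷ J

The potential change for a displacement 0.151 m opposite to the field direction is ΔV = +Ed = 166 V.
W_field = −qΔV = -8.27×10⁻⁷ J.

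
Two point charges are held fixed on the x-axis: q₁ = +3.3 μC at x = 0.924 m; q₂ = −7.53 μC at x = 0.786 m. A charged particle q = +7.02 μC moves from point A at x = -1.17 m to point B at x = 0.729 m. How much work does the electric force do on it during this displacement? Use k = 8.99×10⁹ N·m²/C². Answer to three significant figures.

The work done by the electric force is W_field = −ΔU = −q(V_B − V_A) = q(V_A − V_B).
At A: distances to the source charges are 2.09 m, 1.96 m; V_A = Σ kqᵢ/rᵢ = -2.04×10⁴ V.
At B: distances to the source charges are 0.195 m, 0.0570 m; V_B = Σ kqᵢ/rᵢ = -1.04×10⁶ V.
ΔV = V_B − V_A = -1.02×10⁶ V.
W_field = −qΔV = −(7.02×10⁻⁶ C)(-1.02×10⁶ V) = 7.13 J.

7.13 J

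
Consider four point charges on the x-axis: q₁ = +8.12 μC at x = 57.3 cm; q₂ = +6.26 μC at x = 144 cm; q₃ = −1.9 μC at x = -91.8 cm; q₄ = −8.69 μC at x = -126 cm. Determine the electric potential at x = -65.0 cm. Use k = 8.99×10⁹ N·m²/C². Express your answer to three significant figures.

-1.05×10⁵ V

Electric potential is a scalar, so the contributions from each charge add algebraically: V = Σ kqᵢ/rᵢ.
Distances from the field point to each charge: r₁ = 1.22 m, r₂ = 2.09 m, r₃ = 0.268 m, r₄ = 0.610 m.
V = k[(8.12×10⁻⁶)/(1.22) + (6.26×10⁻⁶)/(2.09) + (-1.90×10⁻⁶)/(0.268) + (-8.69×10⁻⁶)/(0.610)] = -1.05×10⁵ V.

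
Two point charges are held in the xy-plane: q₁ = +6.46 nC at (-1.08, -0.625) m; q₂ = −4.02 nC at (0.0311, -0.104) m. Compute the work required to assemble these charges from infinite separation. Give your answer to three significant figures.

-1.90×10⁻⁷ J

The work to assemble the configuration equals its total potential energy, U = Σ kqᵢqⱼ/rᵢⱼ over all pairs.
Pair separations: r₁₂ = 1.23 m.
U = (-1.90×10⁻⁷) = -1.90×10⁻⁷ J.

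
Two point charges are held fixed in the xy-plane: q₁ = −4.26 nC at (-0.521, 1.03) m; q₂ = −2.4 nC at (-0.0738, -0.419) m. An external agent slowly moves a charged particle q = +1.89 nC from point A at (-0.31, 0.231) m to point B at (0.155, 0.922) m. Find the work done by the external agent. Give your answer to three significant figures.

For quasistatic motion the external work equals the change in potential energy: W_ext = qΔV = q(V_B − V_A).
At A: distances to the source charges are 0.826 m, 0.692 m; V_A = Σ kqᵢ/rᵢ = -77.5 V.
At B: distances to the source charges are 0.685 m, 1.36 m; V_B = Σ kqᵢ/rᵢ = -71.8 V.
ΔV = V_B − V_A = 5.74 V.
W_ext = qΔV = (1.89×10⁻⁹ C)(5.74 V) = 1.08×10⁻⁸ J.

1.08×10⁻⁸ J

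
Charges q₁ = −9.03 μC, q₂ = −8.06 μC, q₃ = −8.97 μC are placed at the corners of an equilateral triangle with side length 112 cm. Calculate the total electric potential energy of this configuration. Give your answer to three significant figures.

The work to assemble the configuration equals its total potential energy, U = Σ kqᵢqⱼ/rᵢⱼ over all pairs.
All three pair separations equal the side length, 1.12 m.
U = (0.584) + (0.650) + (0.580) = 1.81 J.

1.81 J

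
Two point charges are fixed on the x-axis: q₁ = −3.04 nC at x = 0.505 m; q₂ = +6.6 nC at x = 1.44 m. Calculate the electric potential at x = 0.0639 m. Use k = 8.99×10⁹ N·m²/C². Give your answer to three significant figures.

The total potential is the scalar sum of each charge's contribution, V = Σ kqᵢ/rᵢ.
Distances from the field point to each charge: r₁ = 0.441 m, r₂ = 1.38 m.
V = k[(-3.04×10⁻⁹)/(0.441) + (6.60×10⁻⁹)/(1.38)] = -18.8 V.

-18.8 V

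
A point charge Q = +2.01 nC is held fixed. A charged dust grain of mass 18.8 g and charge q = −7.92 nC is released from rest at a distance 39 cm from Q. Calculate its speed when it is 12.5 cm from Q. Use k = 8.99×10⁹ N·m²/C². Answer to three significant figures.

Only the electrostatic force acts, so mechanical energy is conserved: ½mv² = U₁ − U₂ = kQq(1/r₁ − 1/r₂).
U₁ − U₂ = (8.99×10⁹ N·m²/C²)(2.01×10⁻⁹ C)(-7.92×10⁻⁹ C)(1/0.390 − 1/0.125) = 7.78×10⁻⁷ J.
v = √(2·7.78×10⁻⁷/0.0188) = 9.10×10⁻³ m/s.

9.10×10⁻³ m/s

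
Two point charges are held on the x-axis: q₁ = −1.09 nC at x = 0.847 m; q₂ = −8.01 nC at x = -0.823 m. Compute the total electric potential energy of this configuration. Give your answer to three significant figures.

The assembly work is the sum of pairwise potential energies, U = Σ_{i<j} kqᵢqⱼ/rᵢⱼ.
Pair separations: r₁₂ = 1.67 m.
U = (4.70×10⁻⁸) = 4.70×10⁻⁸ J.

4.70×10⁻⁸ J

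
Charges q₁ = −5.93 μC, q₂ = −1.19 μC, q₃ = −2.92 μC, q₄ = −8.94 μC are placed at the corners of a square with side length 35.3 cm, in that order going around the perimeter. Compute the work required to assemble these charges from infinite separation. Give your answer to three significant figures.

The work to assemble the configuration equals its total potential energy, U = Σ kqᵢqⱼ/rᵢⱼ over all pairs.
The four side pairs have separation 0.353 m and the two diagonal pairs 0.499 m.
Summing all 6 pair terms gives U = 2.79 J.

2.79 J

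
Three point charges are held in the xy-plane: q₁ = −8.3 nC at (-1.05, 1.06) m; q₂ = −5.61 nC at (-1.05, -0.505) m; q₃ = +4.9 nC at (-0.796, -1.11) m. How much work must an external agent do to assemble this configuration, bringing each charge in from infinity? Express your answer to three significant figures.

-2.76×10⁻⁷ J

The assembly work is the sum of pairwise potential energies, U = Σ_{i<j} kqᵢqⱼ/rᵢⱼ.
Pair separations: r₁₂ = 1.56 m, r₁₃ = 2.18 m, r₂₃ = 0.656 m.
U = (2.67×10⁻⁷) + (-1.67×10⁻⁷) + (-3.77×10⁻⁷) = -2.76×10⁻⁷ J.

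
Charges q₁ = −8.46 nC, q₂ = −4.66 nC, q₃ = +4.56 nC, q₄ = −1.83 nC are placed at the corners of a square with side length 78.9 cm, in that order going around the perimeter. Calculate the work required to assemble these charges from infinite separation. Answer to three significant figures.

4.63×10⁻⁸ J

The work to assemble the configuration equals its total potential energy, U = Σ kqᵢqⱼ/rᵢⱼ over all pairs.
The four side pairs have separation 0.789 m and the two diagonal pairs 1.12 m.
Summing all 6 pair terms gives U = 4.63×10⁻⁸ J.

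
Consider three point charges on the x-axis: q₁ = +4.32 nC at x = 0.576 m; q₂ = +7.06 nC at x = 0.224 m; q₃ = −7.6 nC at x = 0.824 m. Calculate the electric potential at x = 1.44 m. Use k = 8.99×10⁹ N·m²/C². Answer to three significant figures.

-13.8 V

Electric potential is a scalar, so the contributions from each charge add algebraically: V = Σ kqᵢ/rᵢ.
Distances from the field point to each charge: r₁ = 0.864 m, r₂ = 1.22 m, r₃ = 0.616 m.
V = k[(4.32×10⁻⁹)/(0.864) + (7.06×10⁻⁹)/(1.22) + (-7.60×10⁻⁹)/(0.616)] = -13.8 V.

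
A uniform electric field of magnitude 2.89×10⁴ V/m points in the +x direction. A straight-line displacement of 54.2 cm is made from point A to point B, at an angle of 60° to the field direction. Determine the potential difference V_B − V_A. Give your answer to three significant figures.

Only the component of displacement along E changes the potential: ΔV = −E·d·cosθ.
ΔV = −(2.89×10⁴ V/m)(0.542 m)cos60° = -7830 V.

-7830 V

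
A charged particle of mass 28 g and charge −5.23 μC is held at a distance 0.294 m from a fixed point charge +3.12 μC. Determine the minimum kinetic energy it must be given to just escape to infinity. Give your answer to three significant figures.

To just escape, total mechanical energy must reach zero at infinity: ½mv²_min + U = 0, so ½mv²_min = −U = |kQq|/r.
|U| = |kQq|/r = (8.99×10⁹ N·m²/C²)(3.12×10⁻⁶)(5.23×10⁻⁶)/(0.294) = 0.499 J.

0.499 J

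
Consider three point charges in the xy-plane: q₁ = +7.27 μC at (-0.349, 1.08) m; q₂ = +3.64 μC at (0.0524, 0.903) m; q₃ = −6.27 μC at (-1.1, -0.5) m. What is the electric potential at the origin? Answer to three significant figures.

Electric potential is a scalar, so the contributions from each charge add algebraically: V = Σ kqᵢ/rᵢ.
Distances from the field point to each charge: r₁ = 1.13 m, r₂ = 0.905 m, r₃ = 1.21 m.
V = k[(7.27×10⁻⁶)/(1.13) + (3.64×10⁻⁶)/(0.905) + (-6.27×10⁻⁶)/(1.21)] = 4.71×10⁴ V.

4.71×10⁴ V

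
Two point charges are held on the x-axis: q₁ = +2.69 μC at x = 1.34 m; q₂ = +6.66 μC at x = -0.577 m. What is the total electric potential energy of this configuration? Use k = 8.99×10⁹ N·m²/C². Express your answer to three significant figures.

The work to assemble the configuration equals its total potential energy, U = Σ kqᵢqⱼ/rᵢⱼ over all pairs.
Pair separations: r₁₂ = 1.92 m.
U = (0.0840) = 0.0840 J.

0.0840 J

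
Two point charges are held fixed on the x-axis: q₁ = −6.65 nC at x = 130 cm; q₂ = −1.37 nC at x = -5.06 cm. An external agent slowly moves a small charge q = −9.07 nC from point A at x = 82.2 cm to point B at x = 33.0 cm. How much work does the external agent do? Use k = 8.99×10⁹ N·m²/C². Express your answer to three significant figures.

-4.10×10⁻⁷ J

For quasistatic motion the external work equals the change in potential energy: W_ext = qΔV = q(V_B − V_A).
At A: distances to the source charges are 0.478 m, 0.873 m; V_A = Σ kqᵢ/rᵢ = -139 V.
At B: distances to the source charges are 0.970 m, 0.381 m; V_B = Σ kqᵢ/rᵢ = -94.0 V.
ΔV = V_B − V_A = 45.2 V.
W_ext = qΔV = (-9.07×10⁻⁹ C)(45.2 V) = -4.10×10⁻⁷ J.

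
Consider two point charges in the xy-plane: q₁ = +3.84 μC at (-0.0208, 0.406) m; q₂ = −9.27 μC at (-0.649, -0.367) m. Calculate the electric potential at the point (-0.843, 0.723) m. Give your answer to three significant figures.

-3.61×10⁴ V

Electric potential is a scalar, so the contributions from each charge add algebraically: V = Σ kqᵢ/rᵢ.
Distances from the field point to each charge: r₁ = 0.881 m, r₂ = 1.11 m.
V = k[(3.84×10⁻⁶)/(0.881) + (-9.27×10⁻⁶)/(1.11)] = -3.61×10⁴ V.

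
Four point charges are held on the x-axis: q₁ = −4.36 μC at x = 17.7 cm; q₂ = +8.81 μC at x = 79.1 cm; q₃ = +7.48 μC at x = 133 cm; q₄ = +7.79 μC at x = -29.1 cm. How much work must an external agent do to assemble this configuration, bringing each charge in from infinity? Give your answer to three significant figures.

0.523 J

The assembly work is the sum of pairwise potential energies, U = Σ_{i<j} kqᵢqⱼ/rᵢⱼ.
Pair separations: r₁₂ = 0.614 m, r₁₃ = 1.15 m, r₁₄ = 0.468 m, r₂₃ = 0.539 m, r₂₄ = 1.08 m, r₃₄ = 1.62 m.
Summing all 6 pair terms gives U = 0.523 J.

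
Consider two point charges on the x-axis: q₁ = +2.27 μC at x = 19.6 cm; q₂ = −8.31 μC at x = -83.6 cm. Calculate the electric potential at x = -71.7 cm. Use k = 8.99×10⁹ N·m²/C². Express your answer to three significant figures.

The total potential is the scalar sum of each charge's contribution, V = Σ kqᵢ/rᵢ.
Distances from the field point to each charge: r₁ = 0.913 m, r₂ = 0.119 m.
V = k[(2.27×10⁻⁶)/(0.913) + (-8.31×10⁻⁶)/(0.119)] = -6.05×10⁵ V.

-6.05×10⁵ V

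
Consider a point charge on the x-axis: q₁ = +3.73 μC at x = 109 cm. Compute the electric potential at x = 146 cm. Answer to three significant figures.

9.06×10⁴ V

Electric potential is a scalar, so the contributions from each charge add algebraically: V = Σ kqᵢ/rᵢ.
V = k[(3.73×10⁻⁶)/(0.370)] = 9.06×10⁴ V.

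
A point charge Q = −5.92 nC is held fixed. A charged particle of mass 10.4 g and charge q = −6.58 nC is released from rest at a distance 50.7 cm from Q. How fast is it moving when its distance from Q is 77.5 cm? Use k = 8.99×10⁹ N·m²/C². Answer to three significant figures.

Only the electrostatic force acts, so mechanical energy is conserved: ½mv² = U₁ − U₂ = kQq(1/r₁ − 1/r₂).
U₁ − U₂ = (8.99×10⁹ N·m²/C²)(-5.92×10⁻⁹ C)(-6.58×10⁻⁹ C)(1/0.507 − 1/0.775) = 2.39×10⁻⁷ J.
v = √(2·2.39×10⁻⁷/0.0104) = 6.78×10⁻³ m/s.

6.78×10⁻³ m/s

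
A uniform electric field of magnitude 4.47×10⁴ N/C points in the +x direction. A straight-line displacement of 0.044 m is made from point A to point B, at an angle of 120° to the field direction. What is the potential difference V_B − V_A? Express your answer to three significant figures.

Only the component of displacement along E changes the potential: ΔV = −E·d·cosθ.
ΔV = −(4.47×10⁴ V/m)(0.0440 m)cos120° = 983 V.

983 V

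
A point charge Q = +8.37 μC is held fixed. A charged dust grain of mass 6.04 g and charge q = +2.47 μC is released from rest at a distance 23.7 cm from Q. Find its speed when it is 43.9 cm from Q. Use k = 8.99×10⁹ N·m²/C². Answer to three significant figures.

Only the electrostatic force acts, so mechanical energy is conserved: ½mv² = U₁ − U₂ = kQq(1/r₁ − 1/r₂).
U₁ − U₂ = (8.99×10⁹ N·m²/C²)(8.37×10⁻⁶ C)(2.47×10⁻⁶ C)(1/0.237 − 1/0.439) = 0.361 J.
v = √(2·0.361/6.04×10⁻³) = 10.9 m/s.

10.9 m/s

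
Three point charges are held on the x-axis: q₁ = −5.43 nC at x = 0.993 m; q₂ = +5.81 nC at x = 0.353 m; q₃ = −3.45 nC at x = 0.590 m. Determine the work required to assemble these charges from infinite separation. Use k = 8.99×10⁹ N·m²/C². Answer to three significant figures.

-7.86×10⁻⁷ J

The work to assemble the configuration equals its total potential energy, U = Σ kqᵢqⱼ/rᵢⱼ over all pairs.
Pair separations: r₁₂ = 0.640 m, r₁₃ = 0.403 m, r₂₃ = 0.237 m.
U = (-4.43×10⁻⁷) + (4.18×10⁻⁷) + (-7.60×10⁻⁷) = -7.86×10⁻⁷ J.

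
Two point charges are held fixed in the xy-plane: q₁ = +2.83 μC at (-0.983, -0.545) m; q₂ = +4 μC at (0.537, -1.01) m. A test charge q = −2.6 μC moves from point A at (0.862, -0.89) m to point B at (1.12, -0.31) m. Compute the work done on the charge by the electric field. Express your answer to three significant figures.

-0.171 J

The work done by the electric force is W_field = −ΔU = −q(V_B − V_A) = q(V_A − V_B).
At A: distances to the source charges are 1.88 m, 0.346 m; V_A = Σ kqᵢ/rᵢ = 1.17×10⁵ V.
At B: distances to the source charges are 2.12 m, 0.911 m; V_B = Σ kqᵢ/rᵢ = 5.15×10⁴ V.
ΔV = V_B − V_A = -6.59×10⁴ V.
W_field = −qΔV = −(-2.60×10⁻⁶ C)(-6.59×10⁴ V) = -0.171 J.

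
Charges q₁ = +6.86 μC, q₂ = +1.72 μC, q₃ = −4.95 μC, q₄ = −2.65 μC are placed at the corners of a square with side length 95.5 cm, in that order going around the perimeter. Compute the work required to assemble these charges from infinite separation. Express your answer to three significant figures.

-0.273 J

The work to assemble the configuration equals its total potential energy, U = Σ kqᵢqⱼ/rᵢⱼ over all pairs.
The four side pairs have separation 0.955 m and the two diagonal pairs 1.35 m.
Summing all 6 pair terms gives U = -0.273 J.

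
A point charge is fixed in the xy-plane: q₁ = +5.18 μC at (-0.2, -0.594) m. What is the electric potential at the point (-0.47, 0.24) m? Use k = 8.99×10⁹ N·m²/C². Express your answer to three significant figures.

5.31×10⁴ V

The total potential is the scalar sum of each charge's contribution, V = Σ kqᵢ/rᵢ.
Distances from the field point to each charge: r₁ = 0.877 m.
V = k[(5.18×10⁻⁶)/(0.877)] = 5.31×10⁴ V.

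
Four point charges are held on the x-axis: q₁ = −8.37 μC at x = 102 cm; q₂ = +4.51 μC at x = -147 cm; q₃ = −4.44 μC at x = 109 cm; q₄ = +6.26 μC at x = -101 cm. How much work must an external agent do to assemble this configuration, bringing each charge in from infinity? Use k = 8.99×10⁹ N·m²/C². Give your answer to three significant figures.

The work to assemble the configuration equals its total potential energy, U = Σ kqᵢqⱼ/rᵢⱼ over all pairs.
Pair separations: r₁₂ = 2.49 m, r₁₃ = 0.0700 m, r₁₄ = 2.03 m, r₂₃ = 2.56 m, r₂₄ = 0.460 m, r₃₄ = 2.10 m.
Summing all 6 pair terms gives U = 4.77 J.

4.77 J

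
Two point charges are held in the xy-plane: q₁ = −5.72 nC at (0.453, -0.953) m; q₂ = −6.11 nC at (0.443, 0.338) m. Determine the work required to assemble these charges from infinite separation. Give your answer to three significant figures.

2.43×10⁻⁷ J

The work to assemble the configuration equals its total potential energy, U = Σ kqᵢqⱼ/rᵢⱼ over all pairs.
Pair separations: r₁₂ = 1.29 m.
U = (2.43×10⁻⁷) = 2.43×10⁻⁷ J.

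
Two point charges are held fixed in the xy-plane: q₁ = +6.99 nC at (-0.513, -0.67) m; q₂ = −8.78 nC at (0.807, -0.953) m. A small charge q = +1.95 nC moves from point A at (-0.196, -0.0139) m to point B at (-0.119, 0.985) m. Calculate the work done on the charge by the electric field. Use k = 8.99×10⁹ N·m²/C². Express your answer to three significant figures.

5.58×10⁻⁸ J

The work done by the electric force is W_field = −ΔU = −q(V_B − V_A) = q(V_A − V_B).
At A: distances to the source charges are 0.729 m, 1.37 m; V_A = Σ kqᵢ/rᵢ = 28.8 V.
At B: distances to the source charges are 1.70 m, 2.15 m; V_B = Σ kqᵢ/rᵢ = 0.188 V.
ΔV = V_B − V_A = -28.6 V.
W_field = −qΔV = −(1.95×10⁻⁹ C)(-28.6 V) = 5.58×10⁻⁸ J.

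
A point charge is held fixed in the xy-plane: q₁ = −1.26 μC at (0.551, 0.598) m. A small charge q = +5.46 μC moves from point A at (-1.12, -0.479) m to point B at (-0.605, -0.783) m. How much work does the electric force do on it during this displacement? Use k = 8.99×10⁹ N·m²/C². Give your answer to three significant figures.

3.23×10⁻³ J

The work done by the electric force is W_field = −ΔU = −q(V_B − V_A) = q(V_A − V_B).
At A: distance to the source charge is 1.99 m; V_A = kq₁/r = -5700 V.
At B: distance to the source charge is 1.80 m; V_B = kq₁/r = -6290 V.
ΔV = V_B − V_A = -592 V.
W_field = −qΔV = −(5.46×10⁻⁶ C)(-592 V) = 3.23×10⁻³ J.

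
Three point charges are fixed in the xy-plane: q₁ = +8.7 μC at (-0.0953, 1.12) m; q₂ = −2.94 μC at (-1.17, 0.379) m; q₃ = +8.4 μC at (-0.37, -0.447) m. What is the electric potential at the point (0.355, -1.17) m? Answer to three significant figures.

9.51×10⁴ V

Electric potential is a scalar, so the contributions from each charge add algebraically: V = Σ kqᵢ/rᵢ.
Distances from the field point to each charge: r₁ = 2.33 m, r₂ = 2.17 m, r₃ = 1.02 m.
V = k[(8.70×10⁻⁶)/(2.33) + (-2.94×10⁻⁶)/(2.17) + (8.40×10⁻⁶)/(1.02)] = 9.51×10⁴ V.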